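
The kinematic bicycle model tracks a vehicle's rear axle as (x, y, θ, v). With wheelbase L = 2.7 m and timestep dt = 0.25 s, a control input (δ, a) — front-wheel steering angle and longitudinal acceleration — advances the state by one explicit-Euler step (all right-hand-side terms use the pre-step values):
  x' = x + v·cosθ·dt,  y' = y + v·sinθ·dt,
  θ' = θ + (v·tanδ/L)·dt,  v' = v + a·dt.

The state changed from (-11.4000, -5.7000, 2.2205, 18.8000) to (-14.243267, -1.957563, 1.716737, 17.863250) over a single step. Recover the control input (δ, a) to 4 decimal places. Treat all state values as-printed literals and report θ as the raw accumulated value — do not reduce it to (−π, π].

a = (v'−v)/dt = (-0.936750)/0.25 = -3.7470
Δθ = θ'−θ = -0.503763;  (v·dt/L) = 18.8000·0.25/2.7 = 1.740741
tan δ = Δθ·L/(v·dt) = -0.289396  →  δ = -0.2817

δ = -0.2817, a = -3.7470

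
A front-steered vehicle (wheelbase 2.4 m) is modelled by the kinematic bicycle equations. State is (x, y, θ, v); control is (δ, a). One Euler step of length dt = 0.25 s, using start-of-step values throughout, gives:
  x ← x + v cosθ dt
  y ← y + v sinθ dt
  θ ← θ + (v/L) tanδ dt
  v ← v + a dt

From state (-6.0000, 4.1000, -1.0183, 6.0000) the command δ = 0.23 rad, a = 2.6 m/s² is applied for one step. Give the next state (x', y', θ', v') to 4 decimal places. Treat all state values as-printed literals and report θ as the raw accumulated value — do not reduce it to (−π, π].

(-5.2128, 2.8232, -0.8720, 6.6500)

x' = -6.0000 + 6.0000·cos(-1.0183)·0.25 = -5.2128
y' = 4.1000 + 6.0000·sin(-1.0183)·0.25 = 2.8232
θ' = -1.0183 + (6.0000/2.4)·tan(0.23)·0.25 = -0.8720
v' = 6.0000 + 2.6000·0.25 = 6.6500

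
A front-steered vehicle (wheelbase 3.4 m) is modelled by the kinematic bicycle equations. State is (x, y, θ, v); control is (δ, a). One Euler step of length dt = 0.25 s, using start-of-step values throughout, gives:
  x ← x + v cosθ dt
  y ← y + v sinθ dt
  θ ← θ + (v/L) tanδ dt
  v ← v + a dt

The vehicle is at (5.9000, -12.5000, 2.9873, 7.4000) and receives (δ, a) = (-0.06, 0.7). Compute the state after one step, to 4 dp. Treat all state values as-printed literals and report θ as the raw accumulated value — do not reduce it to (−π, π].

x' = 5.9000 + 7.4000·cos(2.9873)·0.25 = 4.0720
y' = -12.5000 + 7.4000·sin(2.9873)·0.25 = -12.2157
θ' = 2.9873 + (7.4000/3.4)·tan(-0.06)·0.25 = 2.9546
v' = 7.4000 + 0.7000·0.25 = 7.5750

(4.0720, -12.2157, 2.9546, 7.5750)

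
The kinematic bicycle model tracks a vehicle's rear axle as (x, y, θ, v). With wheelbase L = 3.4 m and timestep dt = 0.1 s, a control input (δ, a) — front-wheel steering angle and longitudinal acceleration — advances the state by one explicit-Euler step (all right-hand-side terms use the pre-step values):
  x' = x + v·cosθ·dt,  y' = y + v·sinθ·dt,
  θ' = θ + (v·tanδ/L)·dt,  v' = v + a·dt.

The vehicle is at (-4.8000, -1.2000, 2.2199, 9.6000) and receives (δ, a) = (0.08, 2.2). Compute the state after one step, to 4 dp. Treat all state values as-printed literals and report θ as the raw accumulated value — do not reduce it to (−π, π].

x' = -4.8000 + 9.6000·cos(2.2199)·0.1 = -5.3803
y' = -1.2000 + 9.6000·sin(2.2199)·0.1 = -0.4352
θ' = 2.2199 + (9.6000/3.4)·tan(0.08)·0.1 = 2.2425
v' = 9.6000 + 2.2000·0.1 = 9.8200

(-5.3803, -0.4352, 2.2425, 9.8200)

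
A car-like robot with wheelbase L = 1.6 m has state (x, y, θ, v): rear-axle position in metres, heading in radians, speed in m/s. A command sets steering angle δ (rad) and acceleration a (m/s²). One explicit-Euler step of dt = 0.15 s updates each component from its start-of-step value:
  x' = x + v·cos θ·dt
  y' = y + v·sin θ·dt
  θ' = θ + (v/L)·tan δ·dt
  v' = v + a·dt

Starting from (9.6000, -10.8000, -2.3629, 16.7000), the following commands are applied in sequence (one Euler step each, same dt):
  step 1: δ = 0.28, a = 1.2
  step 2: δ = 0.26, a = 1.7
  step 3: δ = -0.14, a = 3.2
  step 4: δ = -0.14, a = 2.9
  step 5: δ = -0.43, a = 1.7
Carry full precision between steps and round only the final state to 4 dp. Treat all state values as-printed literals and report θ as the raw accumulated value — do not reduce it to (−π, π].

(5.7789, -22.6350, -2.7269, 18.3050)

after step 1 (δ=0.28, a=1.2): (7.816860, -12.559385, -1.912698, 16.880000)
after step 2 (δ=0.26, a=1.7): (6.967933, -14.944830, -1.491719, 17.135000)
after step 3 (δ=-0.14, a=3.2): (7.170971, -17.507048, -1.718096, 17.615000)
after step 4 (δ=-0.14, a=2.9): (6.783173, -20.120685, -1.950816, 18.050000)
after step 5 (δ=-0.43, a=1.7): (5.778857, -22.635025, -2.726889, 18.305000)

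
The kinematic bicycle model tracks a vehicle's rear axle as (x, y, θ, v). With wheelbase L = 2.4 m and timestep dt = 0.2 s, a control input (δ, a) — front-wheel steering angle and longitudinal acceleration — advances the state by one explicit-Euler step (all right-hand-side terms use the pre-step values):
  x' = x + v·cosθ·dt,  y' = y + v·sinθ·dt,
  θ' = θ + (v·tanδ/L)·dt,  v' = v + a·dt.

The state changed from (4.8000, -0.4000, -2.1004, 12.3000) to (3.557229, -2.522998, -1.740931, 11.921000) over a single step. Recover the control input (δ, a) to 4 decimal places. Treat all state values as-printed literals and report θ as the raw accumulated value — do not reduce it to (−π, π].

a = (v'−v)/dt = (-0.379000)/0.2 = -1.8950
Δθ = θ'−θ = 0.359469;  (v·dt/L) = 12.3000·0.2/2.4 = 1.025000
tan δ = Δθ·L/(v·dt) = 0.350701  →  δ = 0.3373

δ = 0.3373, a = -1.8950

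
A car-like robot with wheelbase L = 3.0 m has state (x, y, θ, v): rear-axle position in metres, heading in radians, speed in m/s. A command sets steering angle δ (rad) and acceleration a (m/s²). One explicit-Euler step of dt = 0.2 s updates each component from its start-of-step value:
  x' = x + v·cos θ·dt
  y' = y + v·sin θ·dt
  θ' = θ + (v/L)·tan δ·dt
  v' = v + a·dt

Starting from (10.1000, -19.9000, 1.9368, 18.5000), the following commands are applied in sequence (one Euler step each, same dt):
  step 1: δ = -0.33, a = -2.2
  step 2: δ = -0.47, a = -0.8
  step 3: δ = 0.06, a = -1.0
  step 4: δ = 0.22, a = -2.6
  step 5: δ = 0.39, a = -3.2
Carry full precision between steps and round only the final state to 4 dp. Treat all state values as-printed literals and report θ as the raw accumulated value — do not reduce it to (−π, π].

(14.3068, -3.8516, 1.7091, 16.5400)

after step 1 (δ=-0.33, a=-2.2): (8.775819, -16.445069, 1.514353, 18.060000)
after step 2 (δ=-0.47, a=-0.8): (8.979586, -12.838822, 0.902762, 17.900000)
after step 3 (δ=0.06, a=-1.0): (11.197196, -10.028376, 0.974448, 17.700000)
after step 4 (δ=0.22, a=-2.6): (13.185349, -7.099409, 1.238319, 17.180000)
after step 5 (δ=0.39, a=-3.2): (14.306811, -3.851576, 1.709114, 16.540000)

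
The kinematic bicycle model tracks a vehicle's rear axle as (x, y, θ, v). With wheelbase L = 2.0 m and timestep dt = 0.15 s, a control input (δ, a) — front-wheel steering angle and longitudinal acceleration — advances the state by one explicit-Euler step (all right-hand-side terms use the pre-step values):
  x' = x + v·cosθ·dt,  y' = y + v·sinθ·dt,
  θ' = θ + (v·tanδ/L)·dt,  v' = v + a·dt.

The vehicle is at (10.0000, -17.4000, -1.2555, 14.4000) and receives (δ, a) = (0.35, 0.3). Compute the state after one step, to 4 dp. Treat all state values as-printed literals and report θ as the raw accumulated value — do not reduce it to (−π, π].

x' = 10.0000 + 14.4000·cos(-1.2555)·0.15 = 10.6698
y' = -17.4000 + 14.4000·sin(-1.2555)·0.15 = -19.4535
θ' = -1.2555 + (14.4000/2.0)·tan(0.35)·0.15 = -0.8613
v' = 14.4000 + 0.3000·0.15 = 14.4450

(10.6698, -19.4535, -0.8613, 14.4450)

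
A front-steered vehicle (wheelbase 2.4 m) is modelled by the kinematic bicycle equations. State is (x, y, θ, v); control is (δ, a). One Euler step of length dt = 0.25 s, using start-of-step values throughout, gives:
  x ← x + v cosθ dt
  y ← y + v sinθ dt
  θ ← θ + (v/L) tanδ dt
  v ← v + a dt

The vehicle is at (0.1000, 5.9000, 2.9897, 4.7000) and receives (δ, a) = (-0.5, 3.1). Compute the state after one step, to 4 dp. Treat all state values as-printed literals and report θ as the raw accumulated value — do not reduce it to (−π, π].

(-1.0615, 6.0778, 2.7222, 5.4750)

x' = 0.1000 + 4.7000·cos(2.9897)·0.25 = -1.0615
y' = 5.9000 + 4.7000·sin(2.9897)·0.25 = 6.0778
θ' = 2.9897 + (4.7000/2.4)·tan(-0.5)·0.25 = 2.7222
v' = 4.7000 + 3.1000·0.25 = 5.4750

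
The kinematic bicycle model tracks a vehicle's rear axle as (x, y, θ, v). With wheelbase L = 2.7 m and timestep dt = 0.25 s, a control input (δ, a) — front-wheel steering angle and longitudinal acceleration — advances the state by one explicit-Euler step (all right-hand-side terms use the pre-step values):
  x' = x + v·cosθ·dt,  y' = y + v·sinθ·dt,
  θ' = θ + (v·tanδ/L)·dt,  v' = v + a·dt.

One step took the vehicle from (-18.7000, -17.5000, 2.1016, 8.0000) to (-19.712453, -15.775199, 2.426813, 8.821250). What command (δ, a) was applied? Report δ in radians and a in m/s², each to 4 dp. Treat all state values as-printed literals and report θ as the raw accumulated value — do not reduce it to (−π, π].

δ = 0.4137, a = 3.2850

a = (v'−v)/dt = (0.821250)/0.25 = 3.2850
Δθ = θ'−θ = 0.325213;  (v·dt/L) = 8.0000·0.25/2.7 = 0.740741
tan δ = Δθ·L/(v·dt) = 0.439038  →  δ = 0.4137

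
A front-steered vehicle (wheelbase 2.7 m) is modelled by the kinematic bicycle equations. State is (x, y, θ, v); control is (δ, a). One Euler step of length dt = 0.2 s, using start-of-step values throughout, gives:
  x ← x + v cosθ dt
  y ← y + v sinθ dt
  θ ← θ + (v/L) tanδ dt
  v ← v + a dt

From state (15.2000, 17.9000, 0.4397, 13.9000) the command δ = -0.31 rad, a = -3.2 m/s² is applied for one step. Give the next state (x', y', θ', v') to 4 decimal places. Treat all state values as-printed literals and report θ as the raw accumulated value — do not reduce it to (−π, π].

(17.7156, 19.0834, 0.1099, 13.2600)

x' = 15.2000 + 13.9000·cos(0.4397)·0.2 = 17.7156
y' = 17.9000 + 13.9000·sin(0.4397)·0.2 = 19.0834
θ' = 0.4397 + (13.9000/2.7)·tan(-0.31)·0.2 = 0.1099
v' = 13.9000 − 3.2000·0.2 = 13.2600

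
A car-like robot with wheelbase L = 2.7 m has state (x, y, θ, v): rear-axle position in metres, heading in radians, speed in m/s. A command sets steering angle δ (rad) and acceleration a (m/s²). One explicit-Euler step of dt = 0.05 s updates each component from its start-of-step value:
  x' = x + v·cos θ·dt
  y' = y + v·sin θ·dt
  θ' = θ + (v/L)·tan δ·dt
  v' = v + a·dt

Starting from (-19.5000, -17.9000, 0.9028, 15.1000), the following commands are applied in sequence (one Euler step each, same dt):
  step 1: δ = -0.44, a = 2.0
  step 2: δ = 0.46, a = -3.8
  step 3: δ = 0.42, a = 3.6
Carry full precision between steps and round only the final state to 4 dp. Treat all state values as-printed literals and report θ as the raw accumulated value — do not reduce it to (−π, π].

(-18.0271, -16.1848, 1.0347, 15.1900)

after step 1 (δ=-0.44, a=2.0): (-19.032342, -17.307276, 0.771156, 15.200000)
after step 2 (δ=0.46, a=-3.8): (-18.487342, -16.777583, 0.910615, 15.010000)
after step 3 (δ=0.42, a=3.6): (-18.027091, -16.184777, 1.034746, 15.190000)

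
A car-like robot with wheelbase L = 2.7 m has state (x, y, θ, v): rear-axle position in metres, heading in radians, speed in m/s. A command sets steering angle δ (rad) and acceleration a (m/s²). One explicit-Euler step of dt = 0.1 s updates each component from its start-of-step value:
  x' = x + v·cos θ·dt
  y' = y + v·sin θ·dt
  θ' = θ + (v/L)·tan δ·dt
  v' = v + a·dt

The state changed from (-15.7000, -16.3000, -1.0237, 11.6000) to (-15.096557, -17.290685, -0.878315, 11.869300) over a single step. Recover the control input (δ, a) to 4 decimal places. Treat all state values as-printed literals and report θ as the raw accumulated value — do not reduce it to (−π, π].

δ = 0.3263, a = 2.6930

a = (v'−v)/dt = (0.269300)/0.1 = 2.6930
Δθ = θ'−θ = 0.145385;  (v·dt/L) = 11.6000·0.1/2.7 = 0.429630
tan δ = Δθ·L/(v·dt) = 0.338396  →  δ = 0.3263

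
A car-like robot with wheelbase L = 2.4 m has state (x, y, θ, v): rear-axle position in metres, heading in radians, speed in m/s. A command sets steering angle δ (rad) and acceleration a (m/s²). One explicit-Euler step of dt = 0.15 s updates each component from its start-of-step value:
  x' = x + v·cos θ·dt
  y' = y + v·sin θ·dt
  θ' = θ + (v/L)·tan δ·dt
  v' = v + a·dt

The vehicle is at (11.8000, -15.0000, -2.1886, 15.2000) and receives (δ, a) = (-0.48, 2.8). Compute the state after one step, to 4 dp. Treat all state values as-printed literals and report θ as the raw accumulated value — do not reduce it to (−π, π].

x' = 11.8000 + 15.2000·cos(-2.1886)·0.15 = 10.4793
y' = -15.0000 + 15.2000·sin(-2.1886)·0.15 = -16.8585
θ' = -2.1886 + (15.2000/2.4)·tan(-0.48)·0.15 = -2.6832
v' = 15.2000 + 2.8000·0.15 = 15.6200

(10.4793, -16.8585, -2.6832, 15.6200)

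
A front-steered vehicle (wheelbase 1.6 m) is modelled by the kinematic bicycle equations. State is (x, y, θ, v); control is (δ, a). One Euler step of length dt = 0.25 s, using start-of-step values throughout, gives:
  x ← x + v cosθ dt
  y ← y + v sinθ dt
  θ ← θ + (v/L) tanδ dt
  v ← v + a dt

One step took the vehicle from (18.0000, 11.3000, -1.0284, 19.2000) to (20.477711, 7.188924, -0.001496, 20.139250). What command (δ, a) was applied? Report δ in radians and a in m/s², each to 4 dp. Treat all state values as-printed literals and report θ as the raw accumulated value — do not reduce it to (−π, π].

a = (v'−v)/dt = (0.939250)/0.25 = 3.7570
Δθ = θ'−θ = 1.026904;  (v·dt/L) = 19.2000·0.25/1.6 = 3.000000
tan δ = Δθ·L/(v·dt) = 0.342301  →  δ = 0.3298

δ = 0.3298, a = 3.7570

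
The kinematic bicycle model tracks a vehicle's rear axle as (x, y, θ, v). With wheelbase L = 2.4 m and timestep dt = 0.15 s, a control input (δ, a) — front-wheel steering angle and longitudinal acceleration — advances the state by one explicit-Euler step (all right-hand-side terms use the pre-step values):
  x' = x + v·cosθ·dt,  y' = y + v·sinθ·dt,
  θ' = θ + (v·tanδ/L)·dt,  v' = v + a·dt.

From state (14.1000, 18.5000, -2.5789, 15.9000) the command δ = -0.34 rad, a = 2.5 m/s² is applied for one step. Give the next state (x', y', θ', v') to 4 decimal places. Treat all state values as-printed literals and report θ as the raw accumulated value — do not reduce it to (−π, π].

x' = 14.1000 + 15.9000·cos(-2.5789)·0.15 = 12.0827
y' = 18.5000 + 15.9000·sin(-2.5789)·0.15 = 17.2277
θ' = -2.5789 + (15.9000/2.4)·tan(-0.34)·0.15 = -2.9304
v' = 15.9000 + 2.5000·0.15 = 16.2750

(12.0827, 17.2277, -2.9304, 16.2750)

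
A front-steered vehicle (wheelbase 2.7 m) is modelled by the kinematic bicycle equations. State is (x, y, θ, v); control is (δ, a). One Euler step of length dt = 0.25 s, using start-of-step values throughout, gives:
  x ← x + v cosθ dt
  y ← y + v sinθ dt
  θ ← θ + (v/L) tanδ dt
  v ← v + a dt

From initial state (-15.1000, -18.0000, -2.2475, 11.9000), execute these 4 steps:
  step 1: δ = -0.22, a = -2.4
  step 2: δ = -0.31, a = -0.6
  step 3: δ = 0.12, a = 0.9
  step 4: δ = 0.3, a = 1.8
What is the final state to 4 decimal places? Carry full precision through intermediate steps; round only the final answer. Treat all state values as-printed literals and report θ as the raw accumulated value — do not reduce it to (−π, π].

after step 1 (δ=-0.22, a=-2.4): (-16.963024, -20.319433, -2.493895, 11.300000)
after step 2 (δ=-0.31, a=-0.6): (-19.215892, -22.023901, -2.829053, 11.150000)
after step 3 (δ=0.12, a=0.9): (-21.868353, -22.880991, -2.704566, 11.375000)
after step 4 (δ=0.3, a=1.8): (-24.444831, -24.084601, -2.378760, 11.825000)

(-24.4448, -24.0846, -2.3788, 11.8250)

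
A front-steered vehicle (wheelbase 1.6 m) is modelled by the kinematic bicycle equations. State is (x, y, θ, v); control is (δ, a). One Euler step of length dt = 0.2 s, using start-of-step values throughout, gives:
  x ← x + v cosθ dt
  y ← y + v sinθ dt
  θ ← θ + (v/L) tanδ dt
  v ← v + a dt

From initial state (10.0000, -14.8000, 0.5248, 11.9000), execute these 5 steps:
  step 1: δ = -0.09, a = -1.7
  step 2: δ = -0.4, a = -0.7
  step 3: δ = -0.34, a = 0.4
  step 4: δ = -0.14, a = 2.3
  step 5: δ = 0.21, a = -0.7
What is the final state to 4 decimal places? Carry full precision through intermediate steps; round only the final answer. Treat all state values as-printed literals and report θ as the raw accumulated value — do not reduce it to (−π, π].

after step 1 (δ=-0.09, a=-1.7): (12.059710, -13.607525, 0.390562, 11.560000)
after step 2 (δ=-0.4, a=-0.7): (14.197605, -12.727327, -0.220374, 11.420000)
after step 3 (δ=-0.34, a=0.4): (16.426368, -13.226597, -0.725333, 11.500000)
after step 4 (δ=-0.14, a=2.3): (18.147408, -14.752382, -0.927908, 11.960000)
after step 5 (δ=0.21, a=-0.7): (19.581434, -16.666861, -0.609261, 11.820000)

(19.5814, -16.6669, -0.6093, 11.8200)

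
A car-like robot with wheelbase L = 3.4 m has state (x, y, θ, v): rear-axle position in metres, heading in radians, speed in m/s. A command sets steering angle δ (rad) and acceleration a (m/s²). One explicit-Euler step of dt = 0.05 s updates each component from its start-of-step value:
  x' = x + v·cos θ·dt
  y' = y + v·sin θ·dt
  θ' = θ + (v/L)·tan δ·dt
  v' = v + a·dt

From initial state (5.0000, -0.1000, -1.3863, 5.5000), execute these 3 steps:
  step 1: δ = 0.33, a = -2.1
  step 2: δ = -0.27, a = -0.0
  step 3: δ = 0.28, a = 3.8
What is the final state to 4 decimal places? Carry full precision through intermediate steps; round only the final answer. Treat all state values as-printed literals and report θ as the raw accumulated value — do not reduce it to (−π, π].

after step 1 (δ=0.33, a=-2.1): (5.050449, -0.370333, -1.358596, 5.395000)
after step 2 (δ=-0.27, a=-0.0): (5.107262, -0.634032, -1.380553, 5.395000)
after step 3 (δ=0.28, a=3.8): (5.158271, -0.898916, -1.357739, 5.585000)

(5.1583, -0.8989, -1.3577, 5.5850)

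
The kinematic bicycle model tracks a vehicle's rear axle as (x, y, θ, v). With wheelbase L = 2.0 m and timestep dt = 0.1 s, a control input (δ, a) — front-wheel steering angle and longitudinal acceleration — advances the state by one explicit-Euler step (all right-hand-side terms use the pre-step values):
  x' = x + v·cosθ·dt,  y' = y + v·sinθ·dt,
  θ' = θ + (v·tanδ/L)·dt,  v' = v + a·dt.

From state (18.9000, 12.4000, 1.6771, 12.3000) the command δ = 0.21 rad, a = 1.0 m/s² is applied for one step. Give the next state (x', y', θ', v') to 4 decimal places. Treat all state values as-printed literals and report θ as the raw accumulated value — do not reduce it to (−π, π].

x' = 18.9000 + 12.3000·cos(1.6771)·0.1 = 18.7695
y' = 12.4000 + 12.3000·sin(1.6771)·0.1 = 13.6231
θ' = 1.6771 + (12.3000/2.0)·tan(0.21)·0.1 = 1.8082
v' = 12.3000 + 1.0000·0.1 = 12.4000

(18.7695, 13.6231, 1.8082, 12.4000)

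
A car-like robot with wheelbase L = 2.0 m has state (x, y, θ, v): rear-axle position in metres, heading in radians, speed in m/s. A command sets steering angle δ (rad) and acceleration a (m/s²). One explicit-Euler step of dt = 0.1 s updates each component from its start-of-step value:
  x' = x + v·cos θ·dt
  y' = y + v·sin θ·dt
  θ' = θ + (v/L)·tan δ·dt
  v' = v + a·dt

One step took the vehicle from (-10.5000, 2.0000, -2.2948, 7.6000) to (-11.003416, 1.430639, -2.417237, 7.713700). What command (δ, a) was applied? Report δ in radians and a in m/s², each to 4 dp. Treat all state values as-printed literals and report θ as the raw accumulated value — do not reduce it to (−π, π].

a = (v'−v)/dt = (0.113700)/0.1 = 1.1370
Δθ = θ'−θ = -0.122437;  (v·dt/L) = 7.6000·0.1/2.0 = 0.380000
tan δ = Δθ·L/(v·dt) = -0.322203  →  δ = -0.3117

δ = -0.3117, a = 1.1370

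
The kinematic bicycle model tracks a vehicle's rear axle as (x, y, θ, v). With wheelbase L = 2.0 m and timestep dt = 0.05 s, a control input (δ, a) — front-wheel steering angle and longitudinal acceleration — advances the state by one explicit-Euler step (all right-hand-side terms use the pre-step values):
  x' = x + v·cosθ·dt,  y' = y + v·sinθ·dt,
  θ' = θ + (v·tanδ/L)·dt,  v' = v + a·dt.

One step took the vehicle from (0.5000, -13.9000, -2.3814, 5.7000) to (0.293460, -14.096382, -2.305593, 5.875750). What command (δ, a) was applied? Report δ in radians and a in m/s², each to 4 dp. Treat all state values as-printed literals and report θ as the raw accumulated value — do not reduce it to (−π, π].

δ = 0.4889, a = 3.5150

a = (v'−v)/dt = (0.175750)/0.05 = 3.5150
Δθ = θ'−θ = 0.075807;  (v·dt/L) = 5.7000·0.05/2.0 = 0.142500
tan δ = Δθ·L/(v·dt) = 0.531979  →  δ = 0.4889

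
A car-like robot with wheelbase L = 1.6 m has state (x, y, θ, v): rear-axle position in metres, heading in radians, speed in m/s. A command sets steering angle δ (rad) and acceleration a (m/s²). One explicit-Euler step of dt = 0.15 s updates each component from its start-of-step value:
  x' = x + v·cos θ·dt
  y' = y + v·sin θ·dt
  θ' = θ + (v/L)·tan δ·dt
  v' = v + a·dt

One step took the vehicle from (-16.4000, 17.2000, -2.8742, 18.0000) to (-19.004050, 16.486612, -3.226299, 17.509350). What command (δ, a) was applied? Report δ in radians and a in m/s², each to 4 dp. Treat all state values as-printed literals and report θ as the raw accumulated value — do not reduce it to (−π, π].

a = (v'−v)/dt = (-0.490650)/0.15 = -3.2710
Δθ = θ'−θ = -0.352099;  (v·dt/L) = 18.0000·0.15/1.6 = 1.687500
tan δ = Δθ·L/(v·dt) = -0.208651  →  δ = -0.2057

δ = -0.2057, a = -3.2710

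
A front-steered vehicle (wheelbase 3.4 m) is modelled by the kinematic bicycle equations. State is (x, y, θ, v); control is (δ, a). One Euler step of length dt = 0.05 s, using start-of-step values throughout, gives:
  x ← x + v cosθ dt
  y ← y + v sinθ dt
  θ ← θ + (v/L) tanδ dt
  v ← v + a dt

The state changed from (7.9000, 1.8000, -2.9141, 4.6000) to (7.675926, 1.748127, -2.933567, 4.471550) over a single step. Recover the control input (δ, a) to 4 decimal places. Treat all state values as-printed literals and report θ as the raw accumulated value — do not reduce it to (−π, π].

δ = -0.2802, a = -2.5690

a = (v'−v)/dt = (-0.128450)/0.05 = -2.5690
Δθ = θ'−θ = -0.019467;  (v·dt/L) = 4.6000·0.05/3.4 = 0.067647
tan δ = Δθ·L/(v·dt) = -0.287773  →  δ = -0.2802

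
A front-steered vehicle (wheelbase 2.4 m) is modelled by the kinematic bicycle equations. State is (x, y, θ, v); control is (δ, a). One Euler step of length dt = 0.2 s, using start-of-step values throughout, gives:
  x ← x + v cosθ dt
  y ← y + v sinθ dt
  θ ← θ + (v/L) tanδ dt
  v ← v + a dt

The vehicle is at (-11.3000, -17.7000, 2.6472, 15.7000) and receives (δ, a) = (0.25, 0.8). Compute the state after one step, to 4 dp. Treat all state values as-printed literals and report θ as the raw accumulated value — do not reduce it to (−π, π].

(-14.0640, -16.2101, 2.9813, 15.8600)

x' = -11.3000 + 15.7000·cos(2.6472)·0.2 = -14.0640
y' = -17.7000 + 15.7000·sin(2.6472)·0.2 = -16.2101
θ' = 2.6472 + (15.7000/2.4)·tan(0.25)·0.2 = 2.9813
v' = 15.7000 + 0.8000·0.2 = 15.8600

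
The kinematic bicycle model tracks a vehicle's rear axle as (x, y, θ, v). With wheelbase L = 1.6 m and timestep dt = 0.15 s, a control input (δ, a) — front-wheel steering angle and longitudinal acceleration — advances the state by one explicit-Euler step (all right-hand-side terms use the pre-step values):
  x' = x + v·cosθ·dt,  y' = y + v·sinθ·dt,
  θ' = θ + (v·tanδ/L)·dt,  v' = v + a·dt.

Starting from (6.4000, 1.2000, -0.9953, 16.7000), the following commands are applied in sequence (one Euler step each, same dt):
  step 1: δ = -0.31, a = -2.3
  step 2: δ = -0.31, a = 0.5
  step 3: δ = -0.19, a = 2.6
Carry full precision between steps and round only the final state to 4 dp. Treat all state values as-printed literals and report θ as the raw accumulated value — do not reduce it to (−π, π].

after step 1 (δ=-0.31, a=-2.3): (7.763349, -0.901500, -1.496813, 16.355000)
after step 2 (δ=-0.31, a=0.5): (7.944684, -3.348039, -1.987965, 16.430000)
after step 3 (δ=-0.19, a=2.6): (6.946134, -5.601183, -2.284198, 16.820000)

(6.9461, -5.6012, -2.2842, 16.8200)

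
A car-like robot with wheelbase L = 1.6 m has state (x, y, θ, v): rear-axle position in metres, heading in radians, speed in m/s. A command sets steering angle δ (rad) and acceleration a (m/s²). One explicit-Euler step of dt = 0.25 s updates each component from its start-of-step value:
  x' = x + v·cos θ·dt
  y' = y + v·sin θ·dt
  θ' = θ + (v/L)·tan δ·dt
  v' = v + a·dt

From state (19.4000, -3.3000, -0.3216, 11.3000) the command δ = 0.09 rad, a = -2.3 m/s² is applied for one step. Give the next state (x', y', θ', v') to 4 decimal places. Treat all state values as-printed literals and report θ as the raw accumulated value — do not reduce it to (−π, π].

x' = 19.4000 + 11.3000·cos(-0.3216)·0.25 = 22.0802
y' = -3.3000 + 11.3000·sin(-0.3216)·0.25 = -4.1929
θ' = -0.3216 + (11.3000/1.6)·tan(0.09)·0.25 = -0.1623
v' = 11.3000 − 2.3000·0.25 = 10.7250

(22.0802, -4.1929, -0.1623, 10.7250)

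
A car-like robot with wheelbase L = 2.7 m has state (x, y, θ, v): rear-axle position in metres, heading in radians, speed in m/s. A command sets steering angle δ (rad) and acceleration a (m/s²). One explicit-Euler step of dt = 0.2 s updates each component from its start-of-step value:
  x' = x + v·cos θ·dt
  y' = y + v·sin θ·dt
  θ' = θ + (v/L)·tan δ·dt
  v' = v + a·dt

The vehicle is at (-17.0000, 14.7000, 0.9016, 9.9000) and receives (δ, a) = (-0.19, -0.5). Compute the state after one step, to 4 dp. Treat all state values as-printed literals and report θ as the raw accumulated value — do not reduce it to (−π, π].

x' = -17.0000 + 9.9000·cos(0.9016)·0.2 = -15.7717
y' = 14.7000 + 9.9000·sin(0.9016)·0.2 = 16.2530
θ' = 0.9016 + (9.9000/2.7)·tan(-0.19)·0.2 = 0.7606
v' = 9.9000 − 0.5000·0.2 = 9.8000

(-15.7717, 16.2530, 0.7606, 9.8000)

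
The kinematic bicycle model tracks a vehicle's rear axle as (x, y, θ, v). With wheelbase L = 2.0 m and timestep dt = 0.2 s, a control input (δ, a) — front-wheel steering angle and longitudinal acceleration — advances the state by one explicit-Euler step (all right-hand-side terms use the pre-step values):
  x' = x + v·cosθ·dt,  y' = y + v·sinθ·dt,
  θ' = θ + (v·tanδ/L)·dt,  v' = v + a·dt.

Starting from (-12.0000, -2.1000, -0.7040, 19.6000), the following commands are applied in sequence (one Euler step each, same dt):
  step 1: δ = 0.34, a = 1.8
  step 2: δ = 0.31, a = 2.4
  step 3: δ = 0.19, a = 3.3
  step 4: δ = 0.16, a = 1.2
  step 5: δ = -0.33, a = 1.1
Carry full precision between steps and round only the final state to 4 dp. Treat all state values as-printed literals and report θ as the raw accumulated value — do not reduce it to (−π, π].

after step 1 (δ=0.34, a=1.8): (-9.011944, -4.637306, -0.010676, 19.960000)
after step 2 (δ=0.31, a=2.4): (-5.020171, -4.679922, 0.628698, 20.440000)
after step 3 (δ=0.19, a=3.3): (-1.713822, -2.275802, 1.021800, 21.100000)
after step 4 (δ=0.16, a=1.2): (0.488307, 1.324063, 1.362310, 21.340000)
after step 5 (δ=-0.33, a=1.1): (1.371693, 5.499642, 0.631362, 21.560000)

(1.3717, 5.4996, 0.6314, 21.5600)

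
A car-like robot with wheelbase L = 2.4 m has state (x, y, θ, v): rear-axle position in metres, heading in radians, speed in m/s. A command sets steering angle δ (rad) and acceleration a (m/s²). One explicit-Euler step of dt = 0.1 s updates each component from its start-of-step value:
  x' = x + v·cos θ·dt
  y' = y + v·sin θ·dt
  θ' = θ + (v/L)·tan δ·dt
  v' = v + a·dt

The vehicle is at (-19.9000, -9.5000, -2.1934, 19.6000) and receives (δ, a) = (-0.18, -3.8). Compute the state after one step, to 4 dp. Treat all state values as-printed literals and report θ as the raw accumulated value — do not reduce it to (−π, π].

(-21.0430, -11.0922, -2.3420, 19.2200)

x' = -19.9000 + 19.6000·cos(-2.1934)·0.1 = -21.0430
y' = -9.5000 + 19.6000·sin(-2.1934)·0.1 = -11.0922
θ' = -2.1934 + (19.6000/2.4)·tan(-0.18)·0.1 = -2.3420
v' = 19.6000 − 3.8000·0.1 = 19.2200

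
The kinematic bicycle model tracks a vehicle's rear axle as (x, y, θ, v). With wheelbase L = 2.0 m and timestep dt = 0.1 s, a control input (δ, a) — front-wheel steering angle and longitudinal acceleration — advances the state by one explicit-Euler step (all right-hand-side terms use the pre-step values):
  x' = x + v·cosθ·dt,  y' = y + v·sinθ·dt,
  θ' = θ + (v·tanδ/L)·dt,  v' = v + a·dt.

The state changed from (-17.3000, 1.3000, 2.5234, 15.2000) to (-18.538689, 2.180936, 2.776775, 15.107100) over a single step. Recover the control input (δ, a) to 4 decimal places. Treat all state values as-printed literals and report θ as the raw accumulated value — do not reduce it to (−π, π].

δ = 0.3218, a = -0.9290

a = (v'−v)/dt = (-0.092900)/0.1 = -0.9290
Δθ = θ'−θ = 0.253375;  (v·dt/L) = 15.2000·0.1/2.0 = 0.760000
tan δ = Δθ·L/(v·dt) = 0.333388  →  δ = 0.3218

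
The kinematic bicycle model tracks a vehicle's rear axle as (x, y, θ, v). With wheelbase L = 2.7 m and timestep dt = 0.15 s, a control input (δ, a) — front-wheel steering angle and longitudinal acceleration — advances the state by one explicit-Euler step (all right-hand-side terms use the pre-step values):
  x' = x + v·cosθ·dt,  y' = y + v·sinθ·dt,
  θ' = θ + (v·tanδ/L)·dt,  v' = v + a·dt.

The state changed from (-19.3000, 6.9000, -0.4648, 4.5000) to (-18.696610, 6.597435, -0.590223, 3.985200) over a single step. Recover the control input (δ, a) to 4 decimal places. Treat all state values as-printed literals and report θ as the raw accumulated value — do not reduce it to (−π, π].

δ = -0.4650, a = -3.4320

a = (v'−v)/dt = (-0.514800)/0.15 = -3.4320
Δθ = θ'−θ = -0.125423;  (v·dt/L) = 4.5000·0.15/2.7 = 0.250000
tan δ = Δθ·L/(v·dt) = -0.501692  →  δ = -0.4650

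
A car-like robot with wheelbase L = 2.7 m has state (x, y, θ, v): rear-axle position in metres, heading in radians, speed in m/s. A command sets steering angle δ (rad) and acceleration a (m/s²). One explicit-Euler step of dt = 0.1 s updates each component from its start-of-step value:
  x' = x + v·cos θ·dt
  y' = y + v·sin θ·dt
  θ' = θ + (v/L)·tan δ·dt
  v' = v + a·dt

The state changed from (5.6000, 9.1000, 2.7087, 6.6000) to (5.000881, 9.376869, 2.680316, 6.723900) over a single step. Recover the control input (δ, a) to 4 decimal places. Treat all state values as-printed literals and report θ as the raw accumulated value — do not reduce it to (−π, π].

a = (v'−v)/dt = (0.123900)/0.1 = 1.2390
Δθ = θ'−θ = -0.028384;  (v·dt/L) = 6.6000·0.1/2.7 = 0.244444
tan δ = Δθ·L/(v·dt) = -0.116116  →  δ = -0.1156

δ = -0.1156, a = 1.2390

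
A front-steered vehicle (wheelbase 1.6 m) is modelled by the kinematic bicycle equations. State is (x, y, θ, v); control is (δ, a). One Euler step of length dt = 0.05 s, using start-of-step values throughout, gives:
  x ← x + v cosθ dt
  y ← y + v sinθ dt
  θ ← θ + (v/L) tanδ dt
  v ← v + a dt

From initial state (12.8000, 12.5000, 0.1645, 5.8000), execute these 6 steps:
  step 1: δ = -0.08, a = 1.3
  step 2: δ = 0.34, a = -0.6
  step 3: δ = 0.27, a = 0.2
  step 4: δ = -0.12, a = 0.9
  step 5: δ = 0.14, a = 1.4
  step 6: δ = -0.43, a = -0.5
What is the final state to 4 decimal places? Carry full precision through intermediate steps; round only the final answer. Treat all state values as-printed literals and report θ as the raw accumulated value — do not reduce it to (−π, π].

after step 1 (δ=-0.08, a=1.3): (13.086085, 12.547490, 0.149969, 5.865000)
after step 2 (δ=0.34, a=-0.6): (13.376044, 12.591304, 0.214802, 5.835000)
after step 3 (δ=0.27, a=0.2): (13.661089, 12.653492, 0.265267, 5.845000)
after step 4 (δ=-0.12, a=0.9): (13.943117, 12.730110, 0.243243, 5.890000)
after step 5 (δ=0.14, a=1.4): (14.228947, 12.801041, 0.269181, 5.960000)
after step 6 (δ=-0.43, a=-0.5): (14.516216, 12.880292, 0.183763, 5.935000)

(14.5162, 12.8803, 0.1838, 5.9350)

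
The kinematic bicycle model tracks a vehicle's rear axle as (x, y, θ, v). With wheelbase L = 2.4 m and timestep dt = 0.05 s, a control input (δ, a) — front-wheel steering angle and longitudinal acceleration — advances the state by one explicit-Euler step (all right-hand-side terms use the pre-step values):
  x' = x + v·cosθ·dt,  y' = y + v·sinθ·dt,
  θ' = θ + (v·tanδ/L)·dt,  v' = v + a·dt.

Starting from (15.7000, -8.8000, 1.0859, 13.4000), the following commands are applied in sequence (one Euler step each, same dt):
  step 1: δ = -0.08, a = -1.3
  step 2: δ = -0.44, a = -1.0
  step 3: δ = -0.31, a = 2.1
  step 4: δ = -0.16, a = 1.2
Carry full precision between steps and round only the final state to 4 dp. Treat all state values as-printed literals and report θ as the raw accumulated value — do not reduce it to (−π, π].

after step 1 (δ=-0.08, a=-1.3): (16.012298, -8.207235, 1.063519, 13.335000)
after step 2 (δ=-0.44, a=-1.0): (16.336205, -7.624449, 0.932730, 13.285000)
after step 3 (δ=-0.31, a=2.1): (16.731861, -7.090891, 0.844073, 13.390000)
after step 4 (δ=-0.16, a=1.2): (17.176693, -6.590536, 0.799055, 13.450000)

(17.1767, -6.5905, 0.7991, 13.4500)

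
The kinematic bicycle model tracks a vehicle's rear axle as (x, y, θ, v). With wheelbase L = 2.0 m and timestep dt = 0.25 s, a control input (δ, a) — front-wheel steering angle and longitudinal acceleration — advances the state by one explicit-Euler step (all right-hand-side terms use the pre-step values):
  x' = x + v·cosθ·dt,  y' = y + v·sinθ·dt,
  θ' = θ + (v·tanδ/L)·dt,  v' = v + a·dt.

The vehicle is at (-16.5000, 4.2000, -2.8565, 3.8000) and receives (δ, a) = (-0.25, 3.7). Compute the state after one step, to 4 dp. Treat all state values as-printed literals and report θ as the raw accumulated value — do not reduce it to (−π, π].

(-17.4117, 3.9328, -2.9778, 4.7250)

x' = -16.5000 + 3.8000·cos(-2.8565)·0.25 = -17.4117
y' = 4.2000 + 3.8000·sin(-2.8565)·0.25 = 3.9328
θ' = -2.8565 + (3.8000/2.0)·tan(-0.25)·0.25 = -2.9778
v' = 3.8000 + 3.7000·0.25 = 4.7250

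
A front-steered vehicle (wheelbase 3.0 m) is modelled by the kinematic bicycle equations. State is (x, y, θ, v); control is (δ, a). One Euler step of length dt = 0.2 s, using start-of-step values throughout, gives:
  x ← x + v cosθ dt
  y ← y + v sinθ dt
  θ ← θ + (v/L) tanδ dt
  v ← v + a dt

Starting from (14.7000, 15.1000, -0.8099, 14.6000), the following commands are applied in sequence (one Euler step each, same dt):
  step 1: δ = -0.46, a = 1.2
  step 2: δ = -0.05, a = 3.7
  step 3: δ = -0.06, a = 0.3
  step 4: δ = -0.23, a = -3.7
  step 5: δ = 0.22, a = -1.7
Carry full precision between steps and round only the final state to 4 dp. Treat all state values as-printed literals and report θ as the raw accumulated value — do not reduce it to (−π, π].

after step 1 (δ=-0.46, a=1.2): (16.713547, 12.985283, -1.292137, 14.840000)
after step 2 (δ=-0.05, a=3.7): (17.529946, 10.131773, -1.341645, 15.580000)
after step 3 (δ=-0.06, a=0.3): (18.237750, 7.097227, -1.404040, 15.640000)
after step 4 (δ=-0.23, a=-3.7): (18.756951, 4.012618, -1.648173, 14.900000)
after step 5 (δ=0.22, a=-1.7): (18.526598, 1.041534, -1.426044, 14.560000)

(18.5266, 1.0415, -1.4260, 14.5600)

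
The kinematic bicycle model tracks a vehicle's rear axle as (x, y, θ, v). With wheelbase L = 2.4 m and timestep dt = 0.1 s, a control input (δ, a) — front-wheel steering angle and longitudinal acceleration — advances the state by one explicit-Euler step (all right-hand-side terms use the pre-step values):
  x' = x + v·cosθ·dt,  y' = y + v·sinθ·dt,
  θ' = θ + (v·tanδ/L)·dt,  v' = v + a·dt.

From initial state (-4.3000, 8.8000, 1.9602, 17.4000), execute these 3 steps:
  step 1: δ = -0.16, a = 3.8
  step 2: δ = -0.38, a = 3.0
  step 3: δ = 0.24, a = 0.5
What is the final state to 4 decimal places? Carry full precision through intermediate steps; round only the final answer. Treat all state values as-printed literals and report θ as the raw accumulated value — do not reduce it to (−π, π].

(-5.3965, 13.9297, 1.7317, 18.1300)

after step 1 (δ=-0.16, a=3.8): (-4.960568, 10.409736, 1.843200, 17.780000)
after step 2 (δ=-0.38, a=3.0): (-5.438934, 12.122176, 1.547302, 18.080000)
after step 3 (δ=0.24, a=0.5): (-5.396459, 13.929677, 1.731655, 18.130000)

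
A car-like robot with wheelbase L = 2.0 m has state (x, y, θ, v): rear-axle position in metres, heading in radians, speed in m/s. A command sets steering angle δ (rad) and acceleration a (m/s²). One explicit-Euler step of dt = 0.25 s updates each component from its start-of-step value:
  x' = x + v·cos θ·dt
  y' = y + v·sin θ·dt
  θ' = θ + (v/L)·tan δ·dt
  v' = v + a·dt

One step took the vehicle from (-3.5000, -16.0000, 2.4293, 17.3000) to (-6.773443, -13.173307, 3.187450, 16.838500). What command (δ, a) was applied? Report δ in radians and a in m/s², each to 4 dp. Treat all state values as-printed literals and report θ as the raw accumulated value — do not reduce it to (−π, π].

a = (v'−v)/dt = (-0.461500)/0.25 = -1.8460
Δθ = θ'−θ = 0.758150;  (v·dt/L) = 17.3000·0.25/2.0 = 2.162500
tan δ = Δθ·L/(v·dt) = 0.350590  →  δ = 0.3372

δ = 0.3372, a = -1.8460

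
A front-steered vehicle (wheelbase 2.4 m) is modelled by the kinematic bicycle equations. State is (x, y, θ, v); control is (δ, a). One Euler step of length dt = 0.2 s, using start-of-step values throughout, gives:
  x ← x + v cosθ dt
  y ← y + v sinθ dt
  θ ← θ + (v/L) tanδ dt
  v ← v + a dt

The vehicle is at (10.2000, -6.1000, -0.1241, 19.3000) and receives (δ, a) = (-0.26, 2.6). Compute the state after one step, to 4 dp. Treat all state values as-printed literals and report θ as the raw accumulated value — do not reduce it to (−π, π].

x' = 10.2000 + 19.3000·cos(-0.1241)·0.2 = 14.0303
y' = -6.1000 + 19.3000·sin(-0.1241)·0.2 = -6.5778
θ' = -0.1241 + (19.3000/2.4)·tan(-0.26)·0.2 = -0.5520
v' = 19.3000 + 2.6000·0.2 = 19.8200

(14.0303, -6.5778, -0.5520, 19.8200)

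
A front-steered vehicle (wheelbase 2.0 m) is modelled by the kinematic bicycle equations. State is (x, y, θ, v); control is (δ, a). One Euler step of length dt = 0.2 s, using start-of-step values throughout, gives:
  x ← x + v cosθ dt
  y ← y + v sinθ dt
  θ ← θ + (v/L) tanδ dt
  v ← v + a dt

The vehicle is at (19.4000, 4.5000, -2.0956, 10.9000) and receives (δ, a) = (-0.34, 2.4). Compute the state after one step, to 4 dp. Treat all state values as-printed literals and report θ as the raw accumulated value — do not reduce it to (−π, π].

x' = 19.4000 + 10.9000·cos(-2.0956)·0.2 = 18.3077
y' = 4.5000 + 10.9000·sin(-2.0956)·0.2 = 2.6134
θ' = -2.0956 + (10.9000/2.0)·tan(-0.34)·0.2 = -2.4812
v' = 10.9000 + 2.4000·0.2 = 11.3800

(18.3077, 2.6134, -2.4812, 11.3800)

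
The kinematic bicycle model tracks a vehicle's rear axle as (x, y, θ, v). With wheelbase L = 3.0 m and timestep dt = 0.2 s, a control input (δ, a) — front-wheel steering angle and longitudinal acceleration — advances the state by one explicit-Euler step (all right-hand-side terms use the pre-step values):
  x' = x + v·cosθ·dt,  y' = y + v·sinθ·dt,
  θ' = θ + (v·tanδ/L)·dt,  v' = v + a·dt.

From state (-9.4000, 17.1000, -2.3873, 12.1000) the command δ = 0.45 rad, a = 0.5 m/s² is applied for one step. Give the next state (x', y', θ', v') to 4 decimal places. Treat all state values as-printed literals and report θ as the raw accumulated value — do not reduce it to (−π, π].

(-11.1636, 15.4428, -1.9976, 12.2000)

x' = -9.4000 + 12.1000·cos(-2.3873)·0.2 = -11.1636
y' = 17.1000 + 12.1000·sin(-2.3873)·0.2 = 15.4428
θ' = -2.3873 + (12.1000/3.0)·tan(0.45)·0.2 = -1.9976
v' = 12.1000 + 0.5000·0.2 = 12.2000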